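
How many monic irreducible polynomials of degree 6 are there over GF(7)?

19544

x^(7^6) − x is the product of all monic irreducibles of degree dividing 6; Möbius inversion gives N = (1/6) Σ μ(6/d)·7^d.
Divisors of 6: 1, 2, 3, 6; μ(6/d) for each: 1, -1, -1, 1.
Σ = 7^1 − 7^2 − 7^3 + 7^6 = 117264.
N = 117264/6 = 19544.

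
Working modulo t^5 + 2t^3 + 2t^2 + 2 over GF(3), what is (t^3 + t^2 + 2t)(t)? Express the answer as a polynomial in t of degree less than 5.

t^4 + t^3 + 2t^2

Multiply in GF(3)[t]: (t^3 + t^2 + 2t)·(t) = t^4 + t^3 + 2t^2.
Reduced: t^4 + t^3 + 2t^2.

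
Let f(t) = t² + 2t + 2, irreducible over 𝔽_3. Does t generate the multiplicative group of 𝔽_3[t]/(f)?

Yes

|GF(3^2)^×| = 3^2 − 1 = 8. Prime factorization: 8 = 2^3.
f is primitive ⇔ t has order 8 in GF(3)[t]/(f), i.e. t^(8/q) ≠ 1 for each prime q | 8.
t^(4) mod f = 2.
None equal 1, so t has full order 8; f is primitive.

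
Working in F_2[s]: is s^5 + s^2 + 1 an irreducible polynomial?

Yes

Write m(s) = s^5 + s^2 + 1.
Check for roots in F_2: m(0) = 1; m(1) = 1.
No roots, so no linear factors.
Monic irreducibles of degree 2 over GF(2): s^2 + s + 1.
None of them divide m (all give nonzero remainder).
No irreducible factor of degree ≤ 2 exists, so m is irreducible over GF(2).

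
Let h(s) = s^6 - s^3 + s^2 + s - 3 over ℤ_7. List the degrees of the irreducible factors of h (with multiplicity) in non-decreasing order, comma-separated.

2, 2, 2

Complete factorization: h(s) = (s^2 - 3s + 1)·(s^2 - 2s + 2)^2.
Factor degrees with multiplicity: 2 + 2 + 2 = 6.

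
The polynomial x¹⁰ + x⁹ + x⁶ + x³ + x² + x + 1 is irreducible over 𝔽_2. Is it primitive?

Write f(x) = x¹⁰ + x⁹ + x⁶ + x³ + x² + x + 1.
|GF(2^10)^×| = 2^10 − 1 = 1023. Prime factorization: 1023 = 3·11·31.
f is primitive ⇔ x has order 1023 in GF(2)[x]/(f), i.e. x^(1023/q) ≠ 1 for each prime q | 1023.
x^(341) mod f = x⁷ + x⁶ + x + 1.
x^(93) mod f = x⁶ + x⁵ + x⁴ + x³.
x^(33) mod f = x⁷ + x⁶ + x⁵ + x⁴ + x³ + 1.
None equal 1, so x has full order 1023; f is primitive.

Yes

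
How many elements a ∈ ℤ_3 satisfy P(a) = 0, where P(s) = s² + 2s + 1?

1

Evaluate at each of the 3 elements of ℤ_3:
P(0) = 1; P(1) = 1; P(2) = 0 → root.
Roots: {2}.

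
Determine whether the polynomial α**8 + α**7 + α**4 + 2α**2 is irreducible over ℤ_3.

Write f(α) = α**8 + α**7 + α**4 + 2α**2.
Check for roots in ℤ_3: f(0) = 0 → root; f(1) = 2; f(2) = 0 → root.
f(0) = 0, so (α) divides f(α); f is reducible.

No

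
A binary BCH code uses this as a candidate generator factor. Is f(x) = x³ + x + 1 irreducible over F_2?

Check for roots in F_2: f(0) = 1; f(1) = 1.
No roots. A degree-3 polynomial over a field with no linear factor is irreducible.

Yes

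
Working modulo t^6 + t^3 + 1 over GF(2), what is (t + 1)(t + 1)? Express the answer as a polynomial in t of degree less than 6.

t^2 + 1

Multiply in GF(2)[t]: (t + 1)·(t + 1) = t^2 + 1.
Reduced: t^2 + 1.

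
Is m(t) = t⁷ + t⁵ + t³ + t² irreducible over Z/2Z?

No

Check for roots in Z/2Z: m(0) = 0 → root; m(1) = 0 → root.
m(0) = 0, so (t) divides m(t); m is reducible.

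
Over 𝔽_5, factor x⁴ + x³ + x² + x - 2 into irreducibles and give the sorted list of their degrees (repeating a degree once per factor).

4

Write f(x) = x⁴ + x³ + x² + x - 2.
Roots in 𝔽_5: f(0) = 3; f(1) = 2; f(2) = 3; f(3) = 3; f(4) = 3.
Complete factorization: f(x) = (x⁴ + x³ + x² + x - 2).
Factor degrees with multiplicity: 4 = 4.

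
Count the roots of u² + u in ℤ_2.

Write g(u) = u² + u.
Evaluate at each of the 2 elements of ℤ_2:
g(0) = 0 → root; g(1) = 0 → root.
Roots: {0, 1}.

2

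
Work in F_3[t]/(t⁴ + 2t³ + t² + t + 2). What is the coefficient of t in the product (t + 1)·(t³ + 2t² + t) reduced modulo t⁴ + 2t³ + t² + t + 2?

Multiply in F_3[t]: (t + 1)·(t³ + 2t² + t) = t⁴ + t.
Reduce using t⁴ ≡ t³ + 2t² + 2t + 1 (mod t⁴ + 2t³ + t² + t + 2).
Reduced: t³ + 2t² + 1.

0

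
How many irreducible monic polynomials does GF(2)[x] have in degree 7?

18

x^(2^7) − x is the product of all monic irreducibles of degree dividing 7; Möbius inversion gives N = (1/7) Σ μ(7/d)·2^d.
Divisors of 7: 1, 7; μ(7/d) for each: -1, 1.
Σ = − 2^1 + 2^7 = 126.
N = 126/7 = 18.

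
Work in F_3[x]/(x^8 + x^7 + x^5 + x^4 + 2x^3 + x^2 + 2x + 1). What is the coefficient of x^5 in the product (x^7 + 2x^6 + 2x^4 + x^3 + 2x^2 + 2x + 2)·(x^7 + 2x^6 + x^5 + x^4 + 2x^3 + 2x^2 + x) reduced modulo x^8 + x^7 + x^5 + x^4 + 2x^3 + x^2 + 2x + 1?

0

Multiply in F_3[x]: (x^7 + 2x^6 + 2x^4 + x^3 + 2x^2 + 2x + 2)·(x^7 + 2x^6 + x^5 + x^4 + 2x^3 + 2x^2 + x) = x^14 + x^13 + 2x^12 + 2x^11 + 2x^8 + 2x^6 + 2x^4 + x^3 + 2x.
Reduce using x^8 ≡ 2x^7 + 2x^5 + 2x^4 + x^3 + 2x^2 + x + 2 (mod x^8 + x^7 + x^5 + x^4 + 2x^3 + x^2 + 2x + 1).
Reduced: 2x^6 + x^3 + x^2 + x + 2.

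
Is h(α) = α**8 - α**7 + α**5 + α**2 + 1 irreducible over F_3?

No

Check for roots in F_3: h(0) = 1; h(1) = 0 → root; h(2) = 0 → root.
h(1) = 0, so (α − 1) divides h(α); h is reducible.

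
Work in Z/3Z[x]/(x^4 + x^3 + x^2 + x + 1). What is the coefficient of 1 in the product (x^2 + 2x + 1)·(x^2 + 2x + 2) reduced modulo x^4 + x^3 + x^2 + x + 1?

Multiply in Z/3Z[x]: (x^2 + 2x + 1)·(x^2 + 2x + 2) = x^4 + x^3 + x^2 + 2.
Reduce using x^4 ≡ 2x^3 + 2x^2 + 2x + 2 (mod x^4 + x^3 + x^2 + x + 1).
Reduced: 2x + 1.

1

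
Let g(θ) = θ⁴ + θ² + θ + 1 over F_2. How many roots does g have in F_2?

Evaluate at each of the 2 elements of F_2:
g(0) = 1; g(1) = 0 → root.
Roots: {1}.

1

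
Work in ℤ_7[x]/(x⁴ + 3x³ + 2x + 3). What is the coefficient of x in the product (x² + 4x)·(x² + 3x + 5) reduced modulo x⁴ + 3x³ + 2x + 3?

4

Multiply in ℤ_7[x]: (x² + 4x)·(x² + 3x + 5) = x⁴ + 3x² + 6x.
Reduce using x⁴ ≡ 4x³ + 5x + 4 (mod x⁴ + 3x³ + 2x + 3).
Reduced: 4x³ + 3x² + 4x + 4.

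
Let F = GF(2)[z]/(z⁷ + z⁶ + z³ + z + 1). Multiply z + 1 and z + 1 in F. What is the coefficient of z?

Multiply in GF(2)[z]: (z + 1)·(z + 1) = z² + 1.
Reduced: z² + 1.

0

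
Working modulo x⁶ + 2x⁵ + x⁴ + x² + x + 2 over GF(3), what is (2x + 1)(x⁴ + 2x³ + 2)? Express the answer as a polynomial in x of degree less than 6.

Multiply in GF(3)[x]: (2x + 1)·(x⁴ + 2x³ + 2) = 2x⁵ + 2x⁴ + 2x³ + x + 2.
Reduced: 2x⁵ + 2x⁴ + 2x³ + x + 2.

2x^5 + 2x^4 + 2x^3 + x + 2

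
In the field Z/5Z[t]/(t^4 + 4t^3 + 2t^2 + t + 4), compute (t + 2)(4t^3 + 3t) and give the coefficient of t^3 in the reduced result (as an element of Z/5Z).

Multiply in Z/5Z[t]: (t + 2)·(4t^3 + 3t) = 4t^4 + 3t^3 + 3t^2 + t.
Reduce using t^4 ≡ t^3 + 3t^2 + 4t + 1 (mod t^4 + 4t^3 + 2t^2 + t + 4).
Reduced: 2t^3 + 2t + 4.

2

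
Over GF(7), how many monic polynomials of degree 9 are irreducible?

Gauss's count: N_{7}(9) = (1/9) Σ_{d|9} μ(9/d)·7^d.
Divisors of 9: 1, 3, 9; μ(9/d) for each: 0, -1, 1.
Σ = − 7^3 + 7^9 = 40353264.
N = 40353264/9 = 4483696.

4483696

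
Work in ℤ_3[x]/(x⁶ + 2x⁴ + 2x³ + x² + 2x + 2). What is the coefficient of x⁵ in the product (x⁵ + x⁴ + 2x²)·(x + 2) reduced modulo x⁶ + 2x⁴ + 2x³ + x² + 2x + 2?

0

Multiply in ℤ_3[x]: (x⁵ + x⁴ + 2x²)·(x + 2) = x⁶ + 2x⁴ + 2x³ + x².
Reduce using x⁶ ≡ x⁴ + x³ + 2x² + x + 1 (mod x⁶ + 2x⁴ + 2x³ + x² + 2x + 2).
Reduced: x + 1.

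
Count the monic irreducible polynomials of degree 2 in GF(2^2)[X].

6

Gauss's count: N_{4}(2) = (1/2) Σ_{d|2} μ(2/d)·4^d.
Divisors of 2: 1, 2; μ(2/d) for each: -1, 1.
Σ = − 4^1 + 4^2 = 12.
N = 12/2 = 6.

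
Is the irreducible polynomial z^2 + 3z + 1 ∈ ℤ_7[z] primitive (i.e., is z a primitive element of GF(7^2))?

Write f(z) = z^2 + 3z + 1.
|GF(7^2)^×| = 7^2 − 1 = 48. Prime factorization: 48 = 2^4·3.
f is primitive ⇔ z has order 48 in GF(7)[z]/(f), i.e. z^(48/q) ≠ 1 for each prime q | 48.
z^(24) mod f = 1
z^(16) mod f = 1
Since z^(24) = 1, the order of z divides 24 < 48; not primitive.

No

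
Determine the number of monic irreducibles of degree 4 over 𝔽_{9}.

Gauss's count: N_{9}(4) = (1/4) Σ_{d|4} μ(4/d)·9^d.
Divisors of 4: 1, 2, 4; μ(4/d) for each: 0, -1, 1.
Σ = − 9^2 + 9^4 = 6480.
N = 6480/4 = 1620.

1620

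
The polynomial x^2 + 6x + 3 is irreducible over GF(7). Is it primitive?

Yes

Write f(x) = x^2 + 6x + 3.
|GF(7^2)^×| = 7^2 − 1 = 48. Prime factorization: 48 = 2^4·3.
f is primitive ⇔ x has order 48 in GF(7)[x]/(f), i.e. x^(48/q) ≠ 1 for each prime q | 48.
x^(24) mod f = 6.
x^(16) mod f = 2.
None equal 1, so x has full order 48; f is primitive.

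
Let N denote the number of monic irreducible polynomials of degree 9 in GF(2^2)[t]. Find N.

29120

The number of monic irreducibles of degree 9 over GF(4) is (1/9)·Σ_{d∣9} μ(9/d) 4^d.
Divisors of 9: 1, 3, 9; μ(9/d) for each: 0, -1, 1.
Σ = − 4^3 + 4^9 = 262080.
N = 262080/9 = 29120.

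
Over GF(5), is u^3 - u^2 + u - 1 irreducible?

No

Write g(u) = u^3 - u^2 + u - 1.
Check for roots in GF(5): g(0) = 4; g(1) = 0 → root; g(2) = 0 → root; g(3) = 0 → root; g(4) = 1.
g(1) = 0, so (u − 1) divides g(u); g is reducible.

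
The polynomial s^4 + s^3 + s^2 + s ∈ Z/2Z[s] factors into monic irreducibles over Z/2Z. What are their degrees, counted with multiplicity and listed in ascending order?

1, 1, 1, 1

Write h(s) = s^4 + s^3 + s^2 + s.
Roots in Z/2Z: h(0) = 0 → root; h(1) = 0 → root.
Linear factors from roots: (s), (s + 1).
Complete factorization: h(s) = (s)·(s + 1)^3.
Factor degrees with multiplicity: 1 + 1 + 1 + 1 = 4.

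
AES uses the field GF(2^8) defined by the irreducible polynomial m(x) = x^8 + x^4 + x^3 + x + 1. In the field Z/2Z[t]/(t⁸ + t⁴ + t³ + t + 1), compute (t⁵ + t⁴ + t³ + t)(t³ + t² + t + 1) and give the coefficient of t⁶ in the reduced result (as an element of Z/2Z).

1

Multiply in Z/2Z[t]: (t⁵ + t⁴ + t³ + t)·(t³ + t² + t + 1) = t⁸ + t⁶ + t⁵ + t⁴ + t² + t.
Reduce using t⁸ ≡ t⁴ + t³ + t + 1 (mod t⁸ + t⁴ + t³ + t + 1).
Reduced: t⁶ + t⁵ + t³ + t² + 1.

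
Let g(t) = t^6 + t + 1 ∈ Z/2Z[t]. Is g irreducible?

Yes

Check for roots in Z/2Z: g(0) = 1; g(1) = 1.
No roots, so no linear factors.
Monic irreducibles of degree 2 over GF(2): t^2 + t + 1.
None of them divide g (all give nonzero remainder).
Monic irreducibles of degree 3 over GF(2): t^3 + t + 1, t^3 + t^2 + 1.
None of them divide g (all give nonzero remainder).
No irreducible factor of degree ≤ 3 exists, so g is irreducible over GF(2).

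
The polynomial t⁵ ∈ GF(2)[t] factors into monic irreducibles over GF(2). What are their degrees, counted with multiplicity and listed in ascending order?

1, 1, 1, 1, 1

Write f(t) = t⁵.
Roots in GF(2): f(0) = 0 → root; f(1) = 1.
Linear factors from roots: (t).
Complete factorization: f(t) = (t)^5.
Factor degrees with multiplicity: 1 + 1 + 1 + 1 + 1 = 5.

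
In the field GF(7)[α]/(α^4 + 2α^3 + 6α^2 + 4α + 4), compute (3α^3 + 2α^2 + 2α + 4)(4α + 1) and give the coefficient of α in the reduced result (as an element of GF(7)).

Multiply in GF(7)[α]: (3α^3 + 2α^2 + 2α + 4)·(4α + 1) = 5α^4 + 4α^3 + 3α^2 + 4α + 4.
Reduce using α^4 ≡ 5α^3 + α^2 + 3α + 3 (mod α^4 + 2α^3 + 6α^2 + 4α + 4).
Reduced: α^3 + α^2 + 5α + 5.

5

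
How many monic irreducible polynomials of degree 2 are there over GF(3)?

3

The number of monic irreducibles of degree 2 over GF(3) is (1/2)·Σ_{d∣2} μ(2/d) 3^d.
Divisors of 2: 1, 2; μ(2/d) for each: -1, 1.
Σ = − 3^1 + 3^2 = 6.
N = 6/2 = 3.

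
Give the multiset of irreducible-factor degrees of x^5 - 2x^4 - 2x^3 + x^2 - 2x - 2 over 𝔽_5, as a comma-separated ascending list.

Write f(x) = x^5 - 2x^4 - 2x^3 + x^2 - 2x - 2.
Roots in 𝔽_5: f(0) = 3; f(1) = 4; f(2) = 2; f(3) = 3; f(4) = 0 → root.
Linear factors from roots: (x + 1).
Complete factorization: f(x) = (x + 1)·(x^2 - 2x - 2)·(x^2 - x + 1).
Factor degrees with multiplicity: 1 + 2 + 2 = 5.

1, 2, 2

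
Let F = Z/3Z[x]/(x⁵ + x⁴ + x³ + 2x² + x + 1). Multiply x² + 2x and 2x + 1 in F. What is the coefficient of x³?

Multiply in Z/3Z[x]: (x² + 2x)·(2x + 1) = 2x³ + 2x² + 2x.
Reduced: 2x³ + 2x² + 2x.

2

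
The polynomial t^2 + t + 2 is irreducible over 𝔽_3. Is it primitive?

Write f(t) = t^2 + t + 2.
|GF(3^2)^×| = 3^2 − 1 = 8. Prime factorization: 8 = 2^3.
f is primitive ⇔ t has order 8 in GF(3)[t]/(f), i.e. t^(8/q) ≠ 1 for each prime q | 8.
t^(4) mod f = 2.
None equal 1, so t has full order 8; f is primitive.

Yes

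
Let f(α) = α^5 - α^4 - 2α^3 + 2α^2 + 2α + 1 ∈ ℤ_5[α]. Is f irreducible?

Yes

Check for roots in ℤ_5: f(0) = 1; f(1) = 3; f(2) = 3; f(3) = 3; f(4) = 1.
No roots, so no linear factors.
Degree-2 irreducible divisors: test the 10 monic irreducibles of degree 2 over GF(5).
None of them divide f (all give nonzero remainder).
No irreducible factor of degree ≤ 2 exists, so f is irreducible over GF(5).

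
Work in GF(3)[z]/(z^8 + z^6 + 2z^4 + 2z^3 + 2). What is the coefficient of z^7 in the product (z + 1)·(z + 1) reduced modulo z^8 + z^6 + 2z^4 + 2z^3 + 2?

Multiply in GF(3)[z]: (z + 1)·(z + 1) = z^2 + 2z + 1.
Reduced: z^2 + 2z + 1.

0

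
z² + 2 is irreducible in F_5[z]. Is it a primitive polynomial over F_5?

No

Write f(z) = z² + 2.
|GF(5^2)^×| = 5^2 − 1 = 24. Prime factorization: 24 = 2^3·3.
f is primitive ⇔ z has order 24 in GF(5)[z]/(f), i.e. z^(24/q) ≠ 1 for each prime q | 24.
z^(12) mod f = 4.
z^(8) mod f = 1
Since z^(8) = 1, the order of z divides 8 < 24; not primitive.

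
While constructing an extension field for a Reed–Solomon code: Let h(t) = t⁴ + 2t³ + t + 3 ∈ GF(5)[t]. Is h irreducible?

Yes

Check for roots in GF(5): h(0) = 3; h(1) = 2; h(2) = 2; h(3) = 1; h(4) = 1.
No roots, so no linear factors.
Degree-2 irreducible divisors: test the 10 monic irreducibles of degree 2 over GF(5).
None of them divide h (all give nonzero remainder).
No irreducible factor of degree ≤ 2 exists, so h is irreducible over GF(5).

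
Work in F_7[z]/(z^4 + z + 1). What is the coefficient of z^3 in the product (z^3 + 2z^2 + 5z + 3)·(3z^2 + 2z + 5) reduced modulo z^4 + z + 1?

Multiply in F_7[z]: (z^3 + 2z^2 + 5z + 3)·(3z^2 + 2z + 5) = 3z^5 + z^4 + 3z^3 + z^2 + 3z + 1.
Reduce using z^4 ≡ 6z + 6 (mod z^4 + z + 1).
Reduced: 3z^3 + 5z^2 + 6z.

3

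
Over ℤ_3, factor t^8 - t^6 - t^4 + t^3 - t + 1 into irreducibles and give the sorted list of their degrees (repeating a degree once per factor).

Write g(t) = t^8 - t^6 - t^4 + t^3 - t + 1.
Roots in ℤ_3: g(0) = 1; g(1) = 0 → root; g(2) = 0 → root.
Linear factors from roots: (t - 1), (t + 1).
Complete factorization: g(t) = (t + 1)·(t - 1)^2·(t^2 + t - 1)·(t^3 - t - 1).
Factor degrees with multiplicity: 1 + 1 + 1 + 2 + 3 = 8.

1, 1, 1, 2, 3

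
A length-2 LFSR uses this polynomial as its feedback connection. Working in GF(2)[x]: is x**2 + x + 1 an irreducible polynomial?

Yes

Write f(x) = x**2 + x + 1.
Check for roots in GF(2): f(0) = 1; f(1) = 1.
No roots. A degree-2 polynomial over a field with no linear factor is irreducible.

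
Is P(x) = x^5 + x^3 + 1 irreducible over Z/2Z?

Yes

Check for roots in Z/2Z: P(0) = 1; P(1) = 1.
No roots, so no linear factors.
Monic irreducibles of degree 2 over GF(2): x^2 + x + 1.
None of them divide P (all give nonzero remainder).
No irreducible factor of degree ≤ 2 exists, so P is irreducible over GF(2).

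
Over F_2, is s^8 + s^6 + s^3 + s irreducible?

No

Write g(s) = s^8 + s^6 + s^3 + s.
Check for roots in F_2: g(0) = 0 → root; g(1) = 0 → root.
g(0) = 0, so (s) divides g(s); g is reducible.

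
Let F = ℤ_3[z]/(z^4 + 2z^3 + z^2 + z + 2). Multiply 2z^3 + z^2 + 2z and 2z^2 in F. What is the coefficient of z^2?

2

Multiply in ℤ_3[z]: (2z^3 + z^2 + 2z)·(2z^2) = z^5 + 2z^4 + z^3.
Reduce using z^4 ≡ z^3 + 2z^2 + 2z + 1 (mod z^4 + 2z^3 + z^2 + z + 2).
Reduced: 2z^2 + z.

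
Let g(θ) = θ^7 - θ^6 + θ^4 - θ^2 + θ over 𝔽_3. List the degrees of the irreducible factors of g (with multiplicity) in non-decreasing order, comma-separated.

Roots in 𝔽_3: g(0) = 0 → root; g(1) = 1; g(2) = 0 → root.
Linear factors from roots: (θ), (θ + 1).
Complete factorization: g(θ) = (θ)·(θ + 1)^2·(θ^2 + 1)^2.
Factor degrees with multiplicity: 1 + 1 + 1 + 2 + 2 = 7.

1, 1, 1, 2, 2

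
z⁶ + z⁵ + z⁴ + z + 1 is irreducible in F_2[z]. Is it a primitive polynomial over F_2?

Yes

Write f(z) = z⁶ + z⁵ + z⁴ + z + 1.
|GF(2^6)^×| = 2^6 − 1 = 63. Prime factorization: 63 = 3^2·7.
f is primitive ⇔ z has order 63 in GF(2)[z]/(f), i.e. z^(63/q) ≠ 1 for each prime q | 63.
z^(21) mod f = z⁴ + z³ + 1.
z^(9) mod f = z⁵ + z² + z + 1.
None equal 1, so z has full order 63; f is primitive.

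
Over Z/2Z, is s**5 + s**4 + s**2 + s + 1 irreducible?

Yes

Write f(s) = s**5 + s**4 + s**2 + s + 1.
Check for roots in Z/2Z: f(0) = 1; f(1) = 1.
No roots, so no linear factors.
Monic irreducibles of degree 2 over GF(2): s**2 + s + 1.
None of them divide f (all give nonzero remainder).
No irreducible factor of degree ≤ 2 exists, so f is irreducible over GF(2).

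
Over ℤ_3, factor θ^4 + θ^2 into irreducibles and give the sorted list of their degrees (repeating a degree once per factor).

1, 1, 2

Write f(θ) = θ^4 + θ^2.
Roots in ℤ_3: f(0) = 0 → root; f(1) = 2; f(2) = 2.
Linear factors from roots: (θ).
Complete factorization: f(θ) = (θ)^2·(θ^2 + 1).
Factor degrees with multiplicity: 1 + 1 + 2 = 4.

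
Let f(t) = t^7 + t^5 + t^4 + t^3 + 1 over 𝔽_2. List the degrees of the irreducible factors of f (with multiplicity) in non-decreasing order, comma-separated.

Roots in 𝔽_2: f(0) = 1; f(1) = 1.
Complete factorization: f(t) = (t^7 + t^5 + t^4 + t^3 + 1).
Factor degrees with multiplicity: 7 = 7.

7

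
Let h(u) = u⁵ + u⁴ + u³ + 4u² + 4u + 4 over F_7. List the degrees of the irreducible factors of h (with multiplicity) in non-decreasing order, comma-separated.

1, 1, 3

Linear factors from roots: (u + 5), (u + 3).
Complete factorization: h(u) = (u + 3)·(u + 5)·(u³ + 4).
Factor degrees with multiplicity: 1 + 1 + 3 = 5.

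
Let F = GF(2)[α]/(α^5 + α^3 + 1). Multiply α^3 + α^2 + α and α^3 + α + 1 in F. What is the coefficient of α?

Multiply in GF(2)[α]: (α^3 + α^2 + α)·(α^3 + α + 1) = α^6 + α^5 + α.
Reduce using α^5 ≡ α^3 + 1 (mod α^5 + α^3 + 1).
Reduced: α^4 + α^3 + 1.

0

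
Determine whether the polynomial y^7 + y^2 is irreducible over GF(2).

No

Write h(y) = y^7 + y^2.
Check for roots in GF(2): h(0) = 0 → root; h(1) = 0 → root.
h(0) = 0, so (y) divides h(y); h is reducible.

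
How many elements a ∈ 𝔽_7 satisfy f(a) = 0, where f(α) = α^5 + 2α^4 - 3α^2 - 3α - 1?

2

Evaluate at each of the 7 elements of 𝔽_7:
f(0) = 6; f(1) = 3; f(2) = 3; f(3) = 4; f(4) = 5; f(5) = 0 → root; f(6) = 0 → root.
Roots: {5, 6}.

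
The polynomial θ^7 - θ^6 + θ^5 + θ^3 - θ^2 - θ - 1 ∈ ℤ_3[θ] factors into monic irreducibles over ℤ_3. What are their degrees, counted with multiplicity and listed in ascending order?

7

Write f(θ) = θ^7 - θ^6 + θ^5 + θ^3 - θ^2 - θ - 1.
Roots in ℤ_3: f(0) = 2; f(1) = 2; f(2) = 1.
Complete factorization: f(θ) = (θ^7 - θ^6 + θ^5 + θ^3 - θ^2 - θ - 1).
Factor degrees with multiplicity: 7 = 7.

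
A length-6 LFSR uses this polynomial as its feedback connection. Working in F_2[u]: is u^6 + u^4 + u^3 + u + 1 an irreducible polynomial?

Write g(u) = u^6 + u^4 + u^3 + u + 1.
Check for roots in F_2: g(0) = 1; g(1) = 1.
No roots, so no linear factors.
Monic irreducibles of degree 2 over GF(2): u^2 + u + 1.
None of them divide g (all give nonzero remainder).
Monic irreducibles of degree 3 over GF(2): u^3 + u + 1, u^3 + u^2 + 1.
None of them divide g (all give nonzero remainder).
No irreducible factor of degree ≤ 3 exists, so g is irreducible over GF(2).

Yes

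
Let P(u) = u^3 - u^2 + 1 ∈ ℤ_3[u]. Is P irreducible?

Yes

Check for roots in ℤ_3: P(0) = 1; P(1) = 1; P(2) = 2.
No roots. A degree-3 polynomial over a field with no linear factor is irreducible.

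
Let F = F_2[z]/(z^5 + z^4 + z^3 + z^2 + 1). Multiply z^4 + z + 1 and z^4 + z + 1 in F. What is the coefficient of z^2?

Multiply in F_2[z]: (z^4 + z + 1)·(z^4 + z + 1) = z^8 + z^2 + 1.
Reduce using z^5 ≡ z^4 + z^3 + z^2 + 1 (mod z^5 + z^4 + z^3 + z^2 + 1).
Reduced: z^4 + z^3 + 1.

0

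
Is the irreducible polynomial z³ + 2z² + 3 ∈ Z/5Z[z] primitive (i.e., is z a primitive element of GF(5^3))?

Yes

Write f(z) = z³ + 2z² + 3.
|GF(5^3)^×| = 5^3 − 1 = 124. Prime factorization: 124 = 2^2·31.
f is primitive ⇔ z has order 124 in GF(5)[z]/(f), i.e. z^(124/q) ≠ 1 for each prime q | 124.
z^(62) mod f = 4.
z^(4) mod f = 4z² + 2z + 1.
None equal 1, so z has full order 124; f is primitive.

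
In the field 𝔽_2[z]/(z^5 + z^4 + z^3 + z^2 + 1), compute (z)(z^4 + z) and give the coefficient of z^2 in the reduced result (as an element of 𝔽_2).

Multiply in 𝔽_2[z]: (z)·(z^4 + z) = z^5 + z^2.
Reduce using z^5 ≡ z^4 + z^3 + z^2 + 1 (mod z^5 + z^4 + z^3 + z^2 + 1).
Reduced: z^4 + z^3 + 1.

0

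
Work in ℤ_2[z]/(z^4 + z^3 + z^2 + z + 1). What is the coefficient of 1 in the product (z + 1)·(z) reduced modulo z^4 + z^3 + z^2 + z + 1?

Multiply in ℤ_2[z]: (z + 1)·(z) = z^2 + z.
Reduced: z^2 + z.

0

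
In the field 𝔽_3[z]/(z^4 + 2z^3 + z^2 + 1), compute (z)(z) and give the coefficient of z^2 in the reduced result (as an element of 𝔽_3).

1

Multiply in 𝔽_3[z]: (z)·(z) = z^2.
Reduced: z^2.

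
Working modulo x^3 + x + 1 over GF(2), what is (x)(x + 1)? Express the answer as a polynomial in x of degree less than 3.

Multiply in GF(2)[x]: (x)·(x + 1) = x^2 + x.
Reduced: x^2 + x.

x^2 + x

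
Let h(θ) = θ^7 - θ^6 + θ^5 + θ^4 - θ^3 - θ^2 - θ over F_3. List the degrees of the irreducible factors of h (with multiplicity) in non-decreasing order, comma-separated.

Roots in F_3: h(0) = 0 → root; h(1) = 2; h(2) = 2.
Linear factors from roots: (θ).
Complete factorization: h(θ) = (θ)·(θ^2 - θ - 1)·(θ^2 + 1)^2.
Factor degrees with multiplicity: 1 + 2 + 2 + 2 = 7.

1, 2, 2, 2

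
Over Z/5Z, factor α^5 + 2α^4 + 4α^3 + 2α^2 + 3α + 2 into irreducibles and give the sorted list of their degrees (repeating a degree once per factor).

5

Write f(α) = α^5 + 2α^4 + 4α^3 + 2α^2 + 3α + 2.
Roots in Z/5Z: f(0) = 2; f(1) = 4; f(2) = 2; f(3) = 2; f(4) = 3.
Complete factorization: f(α) = (α^5 + 2α^4 + 4α^3 + 2α^2 + 3α + 2).
Factor degrees with multiplicity: 5 = 5.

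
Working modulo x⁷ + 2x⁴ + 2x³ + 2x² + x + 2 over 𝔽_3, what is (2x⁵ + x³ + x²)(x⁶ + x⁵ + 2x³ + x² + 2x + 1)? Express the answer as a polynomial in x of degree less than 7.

2x^6 + 2x^5 + x^4 + x^3 + x^2 + x + 1

Multiply in 𝔽_3[x]: (2x⁵ + x³ + x²)·(x⁶ + x⁵ + 2x³ + x² + 2x + 1) = 2x¹¹ + 2x¹⁰ + x⁹ + 2x⁵ + x².
Reduce using x⁷ ≡ x⁴ + x³ + x² + 2x + 1 (mod x⁷ + 2x⁴ + 2x³ + 2x² + x + 2).
Reduced: 2x⁶ + 2x⁵ + x⁴ + x³ + x² + x + 1.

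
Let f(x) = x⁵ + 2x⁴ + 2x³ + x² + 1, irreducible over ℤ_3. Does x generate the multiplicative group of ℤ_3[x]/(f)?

Yes

|GF(3^5)^×| = 3^5 − 1 = 242. Prime factorization: 242 = 2·11^2.
f is primitive ⇔ x has order 242 in GF(3)[x]/(f), i.e. x^(242/q) ≠ 1 for each prime q | 242.
x^(121) mod f = 2.
x^(22) mod f = x⁴ + x³ + x² + 1.
None equal 1, so x has full order 242; f is primitive.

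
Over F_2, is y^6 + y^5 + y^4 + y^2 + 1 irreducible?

Yes

Write g(y) = y^6 + y^5 + y^4 + y^2 + 1.
Check for roots in F_2: g(0) = 1; g(1) = 1.
No roots, so no linear factors.
Monic irreducibles of degree 2 over GF(2): y^2 + y + 1.
None of them divide g (all give nonzero remainder).
Monic irreducibles of degree 3 over GF(2): y^3 + y + 1, y^3 + y^2 + 1.
None of them divide g (all give nonzero remainder).
No irreducible factor of degree ≤ 3 exists, so g is irreducible over GF(2).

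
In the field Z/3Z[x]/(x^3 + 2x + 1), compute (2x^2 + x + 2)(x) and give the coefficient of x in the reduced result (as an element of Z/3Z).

1

Multiply in Z/3Z[x]: (2x^2 + x + 2)·(x) = 2x^3 + x^2 + 2x.
Reduce using x^3 ≡ x + 2 (mod x^3 + 2x + 1).
Reduced: x^2 + x + 1.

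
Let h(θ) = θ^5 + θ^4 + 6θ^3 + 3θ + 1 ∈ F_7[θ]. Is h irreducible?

Check for roots in F_7: h(0) = 1; h(1) = 5; h(2) = 5; h(3) = 6; h(4) = 4; h(5) = 1; h(6) = 6.
No roots, so no linear factors.
Degree-2 irreducible divisors: test the 21 monic irreducibles of degree 2 over GF(7).
None of them divide h (all give nonzero remainder).
No irreducible factor of degree ≤ 2 exists, so h is irreducible over GF(7).

Yes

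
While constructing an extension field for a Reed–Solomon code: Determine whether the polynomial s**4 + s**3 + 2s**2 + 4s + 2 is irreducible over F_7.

Write f(s) = s**4 + s**3 + 2s**2 + 4s + 2.
Check for roots in F_7: f(0) = 2; f(1) = 3; f(2) = 0 → root; f(3) = 0 → root; f(4) = 6; f(5) = 3; f(6) = 0 → root.
f(2) = 0, so (s − 2) divides f(s); f is reducible.

No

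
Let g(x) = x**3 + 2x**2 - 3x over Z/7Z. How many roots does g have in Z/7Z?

3

Evaluate at each of the 7 elements of Z/7Z:
g(0) = 0 → root; g(1) = 0 → root; g(2) = 3; g(3) = 1; g(4) = 0 → root; g(5) = 6; g(6) = 4.
Roots: {0, 1, 4}.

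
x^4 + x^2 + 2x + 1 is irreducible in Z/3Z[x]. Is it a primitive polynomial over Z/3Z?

Write f(x) = x^4 + x^2 + 2x + 1.
|GF(3^4)^×| = 3^4 − 1 = 80. Prime factorization: 80 = 2^4·5.
f is primitive ⇔ x has order 80 in GF(3)[x]/(f), i.e. x^(80/q) ≠ 1 for each prime q | 80.
x^(40) mod f = 1
x^(16) mod f = 2x^3 + 2.
Since x^(40) = 1, the order of x divides 40 < 80; not primitive.

No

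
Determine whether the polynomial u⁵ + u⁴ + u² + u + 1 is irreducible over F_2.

Yes

Write P(u) = u⁵ + u⁴ + u² + u + 1.
Check for roots in F_2: P(0) = 1; P(1) = 1.
No roots, so no linear factors.
Monic irreducibles of degree 2 over GF(2): u² + u + 1.
None of them divide P (all give nonzero remainder).
No irreducible factor of degree ≤ 2 exists, so P is irreducible over GF(2).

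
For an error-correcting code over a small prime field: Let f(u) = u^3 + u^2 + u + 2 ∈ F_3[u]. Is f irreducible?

Check for roots in F_3: f(0) = 2; f(1) = 2; f(2) = 1.
No roots. A degree-3 polynomial over a field with no linear factor is irreducible.

Yes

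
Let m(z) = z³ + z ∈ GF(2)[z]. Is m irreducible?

Check for roots in GF(2): m(0) = 0 → root; m(1) = 0 → root.
m(0) = 0, so (z) divides m(z); m is reducible.

No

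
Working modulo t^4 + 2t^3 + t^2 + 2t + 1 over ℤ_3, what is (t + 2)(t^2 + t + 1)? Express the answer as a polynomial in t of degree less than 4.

t^3 + 2

Multiply in ℤ_3[t]: (t + 2)·(t^2 + t + 1) = t^3 + 2.
Reduced: t^3 + 2.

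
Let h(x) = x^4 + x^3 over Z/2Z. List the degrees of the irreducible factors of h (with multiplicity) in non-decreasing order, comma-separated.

1, 1, 1, 1

Roots in Z/2Z: h(0) = 0 → root; h(1) = 0 → root.
Linear factors from roots: (x), (x + 1).
Complete factorization: h(x) = (x + 1)·(x)^3.
Factor degrees with multiplicity: 1 + 1 + 1 + 1 = 4.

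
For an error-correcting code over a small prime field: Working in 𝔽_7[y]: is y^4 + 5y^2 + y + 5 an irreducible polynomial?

Yes

Write g(y) = y^4 + 5y^2 + y + 5.
Check for roots in 𝔽_7: g(0) = 5; g(1) = 5; g(2) = 1; g(3) = 1; g(4) = 2; g(5) = 4; g(6) = 3.
No roots, so no linear factors.
Degree-2 irreducible divisors: test the 21 monic irreducibles of degree 2 over GF(7).
None of them divide g (all give nonzero remainder).
No irreducible factor of degree ≤ 2 exists, so g is irreducible over GF(7).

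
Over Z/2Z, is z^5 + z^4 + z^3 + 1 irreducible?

Write P(z) = z^5 + z^4 + z^3 + 1.
Check for roots in Z/2Z: P(0) = 1; P(1) = 0 → root.
P(1) = 0, so (z − 1) divides P(z); P is reducible.

No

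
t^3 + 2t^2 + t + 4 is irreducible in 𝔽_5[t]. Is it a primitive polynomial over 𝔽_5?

No

Write f(t) = t^3 + 2t^2 + t + 4.
|GF(5^3)^×| = 5^3 − 1 = 124. Prime factorization: 124 = 2^2·31.
f is primitive ⇔ t has order 124 in GF(5)[t]/(f), i.e. t^(124/q) ≠ 1 for each prime q | 124.
t^(62) mod f = 1
t^(4) mod f = 3t^2 + 3t + 3.
Since t^(62) = 1, the order of t divides 62 < 124; not primitive.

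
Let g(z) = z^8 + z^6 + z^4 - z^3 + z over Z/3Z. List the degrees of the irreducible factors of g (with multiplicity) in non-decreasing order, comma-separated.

Roots in Z/3Z: g(0) = 0 → root; g(1) = 0 → root; g(2) = 0 → root.
Linear factors from roots: (z), (z - 1), (z + 1).
Complete factorization: g(z) = (z)·(z + 1)·(z - 1)·(z^2 + z - 1)·(z^3 - z^2 + z + 1).
Factor degrees with multiplicity: 1 + 1 + 1 + 2 + 3 = 8.

1, 1, 1, 2, 3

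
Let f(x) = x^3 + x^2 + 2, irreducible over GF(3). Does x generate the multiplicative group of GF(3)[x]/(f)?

|GF(3^3)^×| = 3^3 − 1 = 26. Prime factorization: 26 = 2·13.
f is primitive ⇔ x has order 26 in GF(3)[x]/(f), i.e. x^(26/q) ≠ 1 for each prime q | 26.
x^(13) mod f = 1
x^(2) mod f = x^2.
Since x^(13) = 1, the order of x divides 13 < 26; not primitive.

No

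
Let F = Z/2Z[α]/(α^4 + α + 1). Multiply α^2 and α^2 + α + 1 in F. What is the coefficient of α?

1

Multiply in Z/2Z[α]: (α^2)·(α^2 + α + 1) = α^4 + α^3 + α^2.
Reduce using α^4 ≡ α + 1 (mod α^4 + α + 1).
Reduced: α^3 + α^2 + α + 1.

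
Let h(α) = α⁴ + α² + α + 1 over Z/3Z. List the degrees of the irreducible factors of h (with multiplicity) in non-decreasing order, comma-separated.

4

Roots in Z/3Z: h(0) = 1; h(1) = 1; h(2) = 2.
Complete factorization: h(α) = (α⁴ + α² + α + 1).
Factor degrees with multiplicity: 4 = 4.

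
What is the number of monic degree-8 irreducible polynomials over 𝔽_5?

48750

Gauss's count: N_{5}(8) = (1/8) Σ_{d|8} μ(8/d)·5^d.
Divisors of 8: 1, 2, 4, 8; μ(8/d) for each: 0, 0, -1, 1.
Σ = − 5^4 + 5^8 = 390000.
N = 390000/8 = 48750.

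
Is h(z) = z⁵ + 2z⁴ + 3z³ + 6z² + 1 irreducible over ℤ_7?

Yes

Check for roots in ℤ_7: h(0) = 1; h(1) = 6; h(2) = 1; h(3) = 2; h(4) = 5; h(5) = 1; h(6) = 5.
No roots, so no linear factors.
Degree-2 irreducible divisors: test the 21 monic irreducibles of degree 2 over GF(7).
None of them divide h (all give nonzero remainder).
No irreducible factor of degree ≤ 2 exists, so h is irreducible over GF(7).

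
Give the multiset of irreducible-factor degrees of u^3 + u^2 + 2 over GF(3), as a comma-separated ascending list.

Write f(u) = u^3 + u^2 + 2.
Roots in GF(3): f(0) = 2; f(1) = 1; f(2) = 2.
Complete factorization: f(u) = (u^3 + u^2 + 2).
Factor degrees with multiplicity: 3 = 3.

3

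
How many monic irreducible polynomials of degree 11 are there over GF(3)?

The number of monic irreducibles of degree 11 over GF(3) is (1/11)·Σ_{d∣11} μ(11/d) 3^d.
Divisors of 11: 1, 11; μ(11/d) for each: -1, 1.
Σ = − 3^1 + 3^11 = 177144.
N = 177144/11 = 16104.

16104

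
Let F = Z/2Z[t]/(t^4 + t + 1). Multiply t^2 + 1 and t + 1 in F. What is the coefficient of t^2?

Multiply in Z/2Z[t]: (t^2 + 1)·(t + 1) = t^3 + t^2 + t + 1.
Reduced: t^3 + t^2 + t + 1.

1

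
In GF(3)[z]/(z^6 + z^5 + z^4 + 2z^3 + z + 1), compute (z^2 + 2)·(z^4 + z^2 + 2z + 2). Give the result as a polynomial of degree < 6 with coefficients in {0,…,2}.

2z^5 + 2z^4 + z^2

Multiply in GF(3)[z]: (z^2 + 2)·(z^4 + z^2 + 2z + 2) = z^6 + 2z^3 + z^2 + z + 1.
Reduce using z^6 ≡ 2z^5 + 2z^4 + z^3 + 2z + 2 (mod z^6 + z^5 + z^4 + 2z^3 + z + 1).
Reduced: 2z^5 + 2z^4 + z^2.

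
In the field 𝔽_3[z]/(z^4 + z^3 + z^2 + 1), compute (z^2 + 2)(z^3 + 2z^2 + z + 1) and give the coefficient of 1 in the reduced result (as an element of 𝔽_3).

Multiply in 𝔽_3[z]: (z^2 + 2)·(z^3 + 2z^2 + z + 1) = z^5 + 2z^4 + 2z^2 + 2z + 2.
Reduce using z^4 ≡ 2z^3 + 2z^2 + 2 (mod z^4 + z^3 + z^2 + 1).
Reduced: z^3 + z^2 + z + 1.

1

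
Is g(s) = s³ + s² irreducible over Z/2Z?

Check for roots in Z/2Z: g(0) = 0 → root; g(1) = 0 → root.
g(0) = 0, so (s) divides g(s); g is reducible.

No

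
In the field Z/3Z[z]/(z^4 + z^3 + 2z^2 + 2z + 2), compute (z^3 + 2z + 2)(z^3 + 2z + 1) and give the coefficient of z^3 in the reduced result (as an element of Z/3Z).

0

Multiply in Z/3Z[z]: (z^3 + 2z + 2)·(z^3 + 2z + 1) = z^6 + z^4 + z^2 + 2.
Reduce using z^4 ≡ 2z^3 + z^2 + z + 1 (mod z^4 + z^3 + 2z^2 + 2z + 2).
Reduced: z^2 + 2z + 2.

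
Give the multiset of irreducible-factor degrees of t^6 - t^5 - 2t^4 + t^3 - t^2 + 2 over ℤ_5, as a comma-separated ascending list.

1, 1, 2, 2

Write h(t) = t^6 - t^5 - 2t^4 + t^3 - t^2 + 2.
Roots in ℤ_5: h(0) = 2; h(1) = 0 → root; h(2) = 1; h(3) = 4; h(4) = 0 → root.
Linear factors from roots: (t - 1), (t + 1).
Complete factorization: h(t) = (t + 1)·(t - 1)·(t^2 + t + 2)·(t^2 - 2t - 1).
Factor degrees with multiplicity: 1 + 1 + 2 + 2 = 6.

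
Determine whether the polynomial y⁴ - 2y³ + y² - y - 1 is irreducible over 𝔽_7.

Yes

Write f(y) = y⁴ - 2y³ + y² - y - 1.
Check for roots in 𝔽_7: f(0) = 6; f(1) = 5; f(2) = 1; f(3) = 4; f(4) = 6; f(5) = 2; f(6) = 4.
No roots, so no linear factors.
Degree-2 irreducible divisors: test the 21 monic irreducibles of degree 2 over GF(7).
None of them divide f (all give nonzero remainder).
No irreducible factor of degree ≤ 2 exists, so f is irreducible over GF(7).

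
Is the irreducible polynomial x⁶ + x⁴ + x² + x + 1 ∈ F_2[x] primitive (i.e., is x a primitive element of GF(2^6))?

Write f(x) = x⁶ + x⁴ + x² + x + 1.
|GF(2^6)^×| = 2^6 − 1 = 63. Prime factorization: 63 = 3^2·7.
f is primitive ⇔ x has order 63 in GF(2)[x]/(f), i.e. x^(63/q) ≠ 1 for each prime q | 63.
x^(21) mod f = 1
x^(9) mod f = x⁴ + x² + x.
Since x^(21) = 1, the order of x divides 21 < 63; not primitive.

No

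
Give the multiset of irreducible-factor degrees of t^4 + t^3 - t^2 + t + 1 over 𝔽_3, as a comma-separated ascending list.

Write f(t) = t^4 + t^3 - t^2 + t + 1.
Roots in 𝔽_3: f(0) = 1; f(1) = 0 → root; f(2) = 2.
Linear factors from roots: (t - 1).
Complete factorization: f(t) = (t - 1)^2·(t^2 + 1).
Factor degrees with multiplicity: 1 + 1 + 2 = 4.

1, 1, 2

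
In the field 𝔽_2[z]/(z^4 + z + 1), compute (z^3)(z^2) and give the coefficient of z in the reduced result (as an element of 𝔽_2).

Multiply in 𝔽_2[z]: (z^3)·(z^2) = z^5.
Reduce using z^4 ≡ z + 1 (mod z^4 + z + 1).
Reduced: z^2 + z.

1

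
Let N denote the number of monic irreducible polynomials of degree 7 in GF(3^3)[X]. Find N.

1494336168

By the necklace-counting formula, N_27(7) = (1/7) Σ_{d|7} μ(7/d)·27^d.
Divisors of 7: 1, 7; μ(7/d) for each: -1, 1.
Σ = − 27^1 + 27^7 = 10460353176.
N = 10460353176/7 = 1494336168.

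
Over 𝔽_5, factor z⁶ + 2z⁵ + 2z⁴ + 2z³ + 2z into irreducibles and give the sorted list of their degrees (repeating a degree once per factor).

Write f(z) = z⁶ + 2z⁵ + 2z⁴ + 2z³ + 2z.
Roots in 𝔽_5: f(0) = 0 → root; f(1) = 4; f(2) = 0 → root; f(3) = 2; f(4) = 2.
Linear factors from roots: (z), (z - 2).
Complete factorization: f(z) = (z)·(z - 2)·(z² + 2z - 2)^2.
Factor degrees with multiplicity: 1 + 1 + 2 + 2 = 6.

1, 1, 2, 2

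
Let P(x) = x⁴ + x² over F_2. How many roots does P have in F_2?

2

Evaluate at each of the 2 elements of F_2:
P(0) = 0 → root; P(1) = 0 → root.
Roots: {0, 1}.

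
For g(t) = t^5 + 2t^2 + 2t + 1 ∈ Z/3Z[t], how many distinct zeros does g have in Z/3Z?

2

Evaluate at each of the 3 elements of Z/3Z:
g(0) = 1; g(1) = 0 → root; g(2) = 0 → root.
Roots: {1, 2}.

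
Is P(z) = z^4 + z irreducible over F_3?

Check for roots in F_3: P(0) = 0 → root; P(1) = 2; P(2) = 0 → root.
P(0) = 0, so (z) divides P(z); P is reducible.

No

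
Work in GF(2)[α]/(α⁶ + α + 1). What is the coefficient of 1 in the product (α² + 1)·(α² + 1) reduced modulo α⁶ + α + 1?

1

Multiply in GF(2)[α]: (α² + 1)·(α² + 1) = α⁴ + 1.
Reduced: α⁴ + 1.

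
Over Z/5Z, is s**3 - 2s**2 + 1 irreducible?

Write P(s) = s**3 - 2s**2 + 1.
Check for roots in Z/5Z: P(0) = 1; P(1) = 0 → root; P(2) = 1; P(3) = 0 → root; P(4) = 3.
P(1) = 0, so (s − 1) divides P(s); P is reducible.

No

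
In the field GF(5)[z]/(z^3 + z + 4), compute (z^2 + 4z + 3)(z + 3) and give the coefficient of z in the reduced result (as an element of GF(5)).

4

Multiply in GF(5)[z]: (z^2 + 4z + 3)·(z + 3) = z^3 + 2z^2 + 4.
Reduce using z^3 ≡ 4z + 1 (mod z^3 + z + 4).
Reduced: 2z^2 + 4z.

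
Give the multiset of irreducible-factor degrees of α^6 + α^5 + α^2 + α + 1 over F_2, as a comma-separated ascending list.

Write f(α) = α^6 + α^5 + α^2 + α + 1.
Roots in F_2: f(0) = 1; f(1) = 1.
Complete factorization: f(α) = (α^6 + α^5 + α^2 + α + 1).
Factor degrees with multiplicity: 6 = 6.

6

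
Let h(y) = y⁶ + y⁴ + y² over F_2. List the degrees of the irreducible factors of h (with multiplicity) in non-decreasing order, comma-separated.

Roots in F_2: h(0) = 0 → root; h(1) = 1.
Linear factors from roots: (y).
Complete factorization: h(y) = (y)^2·(y² + y + 1)^2.
Factor degrees with multiplicity: 1 + 1 + 2 + 2 = 6.

1, 1, 2, 2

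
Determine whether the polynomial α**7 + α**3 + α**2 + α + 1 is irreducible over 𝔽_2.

Yes

Write m(α) = α**7 + α**3 + α**2 + α + 1.
Check for roots in 𝔽_2: m(0) = 1; m(1) = 1.
No roots, so no linear factors.
Monic irreducibles of degree 2 over GF(2): α**2 + α + 1.
None of them divide m (all give nonzero remainder).
Monic irreducibles of degree 3 over GF(2): α**3 + α + 1, α**3 + α**2 + 1.
None of them divide m (all give nonzero remainder).
No irreducible factor of degree ≤ 3 exists, so m is irreducible over GF(2).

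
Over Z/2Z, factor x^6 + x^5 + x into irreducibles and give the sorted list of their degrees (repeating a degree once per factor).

1, 2, 3

Write h(x) = x^6 + x^5 + x.
Roots in Z/2Z: h(0) = 0 → root; h(1) = 1.
Linear factors from roots: (x).
Complete factorization: h(x) = (x)·(x^2 + x + 1)·(x^3 + x + 1).
Factor degrees with multiplicity: 1 + 2 + 3 = 6.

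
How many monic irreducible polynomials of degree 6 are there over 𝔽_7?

19544

Gauss's count: N_{7}(6) = (1/6) Σ_{d|6} μ(6/d)·7^d.
Divisors of 6: 1, 2, 3, 6; μ(6/d) for each: 1, -1, -1, 1.
Σ = 7^1 − 7^2 − 7^3 + 7^6 = 117264.
N = 117264/6 = 19544.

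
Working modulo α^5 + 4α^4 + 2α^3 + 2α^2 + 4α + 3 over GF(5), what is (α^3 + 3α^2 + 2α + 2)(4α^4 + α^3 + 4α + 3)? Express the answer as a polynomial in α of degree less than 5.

Multiply in GF(5)[α]: (α^3 + 3α^2 + 2α + 2)·(4α^4 + α^3 + 4α + 3) = 4α^7 + 3α^6 + α^5 + 4α^4 + 2α^3 + 2α^2 + 4α + 1.
Reduce using α^5 ≡ α^4 + 3α^3 + 3α^2 + α + 2 (mod α^5 + 4α^4 + 2α^3 + 2α^2 + 4α + 3).
Reduced: 2α^4 + 2α^3 + 2α^2 + 3α + 1.

2α^4 + 2α^3 + 2α^2 + 3α + 1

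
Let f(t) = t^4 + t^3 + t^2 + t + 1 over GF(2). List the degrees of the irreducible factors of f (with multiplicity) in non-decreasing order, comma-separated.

Roots in GF(2): f(0) = 1; f(1) = 1.
Complete factorization: f(t) = (t^4 + t^3 + t^2 + t + 1).
Factor degrees with multiplicity: 4 = 4.

4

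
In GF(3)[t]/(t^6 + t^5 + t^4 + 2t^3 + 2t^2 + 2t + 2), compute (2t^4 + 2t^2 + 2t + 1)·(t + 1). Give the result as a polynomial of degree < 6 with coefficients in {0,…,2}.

Multiply in GF(3)[t]: (2t^4 + 2t^2 + 2t + 1)·(t + 1) = 2t^5 + 2t^4 + 2t^3 + t^2 + 1.
Reduced: 2t^5 + 2t^4 + 2t^3 + t^2 + 1.

2t^5 + 2t^4 + 2t^3 + t^2 + 1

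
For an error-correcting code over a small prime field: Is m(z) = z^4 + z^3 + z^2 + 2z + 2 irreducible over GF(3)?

Yes

Check for roots in GF(3): m(0) = 2; m(1) = 1; m(2) = 1.
No roots, so no linear factors.
Monic irreducibles of degree 2 over GF(3): z^2 + 1, z^2 + z + 2, z^2 + 2z + 2.
None of them divide m (all give nonzero remainder).
No irreducible factor of degree ≤ 2 exists, so m is irreducible over GF(3).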